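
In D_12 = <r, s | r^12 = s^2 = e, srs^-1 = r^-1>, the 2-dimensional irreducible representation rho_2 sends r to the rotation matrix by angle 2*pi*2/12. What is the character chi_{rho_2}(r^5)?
chi_{rho_2}(r^5) = 2*cos(2*pi*2*5/12) = 1

Explanation: rho_2(r^5) is rotation by angle 2*pi*2*5/12, whose trace is 2*cos(2*pi*2*5/12) = 1.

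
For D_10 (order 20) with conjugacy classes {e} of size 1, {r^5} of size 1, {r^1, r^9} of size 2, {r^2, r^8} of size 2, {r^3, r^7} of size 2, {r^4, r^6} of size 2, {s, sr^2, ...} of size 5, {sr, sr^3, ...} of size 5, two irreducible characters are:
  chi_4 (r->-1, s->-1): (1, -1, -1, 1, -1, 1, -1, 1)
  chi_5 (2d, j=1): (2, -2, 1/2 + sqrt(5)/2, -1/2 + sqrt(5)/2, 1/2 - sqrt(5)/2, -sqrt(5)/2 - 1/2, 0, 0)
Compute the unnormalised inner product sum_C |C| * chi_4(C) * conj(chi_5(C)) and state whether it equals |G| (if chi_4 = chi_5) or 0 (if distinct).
Sum = 0; so <chi_4, chi_5> = 0 (distinct irreducibles are orthogonal).

Solution. Compute term by term over conjugacy classes (|C| * chi_4(C) * conj(chi_5(C))):
  1*(1)*conj(2) + 1*(-1)*conj(-2) + 2*(-1)*conj(1/2 + sqrt(5)/2) + 2*(1)*conj(-1/2 + sqrt(5)/2) + 2*(-1)*conj(1/2 - sqrt(5)/2) + 2*(1)*conj(-sqrt(5)/2 - 1/2) + 5*(-1)*conj(0) + 5*(1)*conj(0)
  = (2) + (2) + (-sqrt(5) - 1) + (-1 + sqrt(5)) + (-1 + sqrt(5)) + (-sqrt(5) - 1) + (0) + (0)
  = 0.
Dividing by |G| = 20 gives 0/20 = 0, matching the row-orthogonality relation <chi_4, chi_5> = [chi_4 = chi_5].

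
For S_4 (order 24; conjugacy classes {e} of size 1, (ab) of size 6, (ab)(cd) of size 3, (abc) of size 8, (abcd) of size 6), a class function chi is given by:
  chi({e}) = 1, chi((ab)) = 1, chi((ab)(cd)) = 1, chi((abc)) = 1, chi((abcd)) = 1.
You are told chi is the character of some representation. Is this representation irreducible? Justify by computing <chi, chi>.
Irreducible: <chi, chi> = 1.

Argument: <chi, chi> = (1/|G|) sum_C |C| * |chi(C)|^2 = (1/24)[1*|1|^2 + 6*|1|^2 + 3*|1|^2 + 8*|1|^2 + 6*|1|^2]
  = (1/24)[(1) + (6) + (3) + (8) + (6)] = 24/24 = 1.
A character is irreducible iff <chi, chi> = 1, so this representation is irreducible.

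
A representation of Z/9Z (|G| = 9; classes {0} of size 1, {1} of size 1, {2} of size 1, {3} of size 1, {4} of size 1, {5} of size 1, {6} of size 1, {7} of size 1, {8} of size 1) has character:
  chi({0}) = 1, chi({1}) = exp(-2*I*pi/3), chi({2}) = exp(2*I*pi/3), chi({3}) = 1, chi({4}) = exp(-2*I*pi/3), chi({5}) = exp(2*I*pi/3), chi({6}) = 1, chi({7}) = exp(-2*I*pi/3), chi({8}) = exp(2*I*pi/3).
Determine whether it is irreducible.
Irreducible: <chi, chi> = 1.

<chi, chi> = (1/|G|) sum_C |C| * |chi(C)|^2 = (1/9)[1*|1|^2 + 1*|exp(-2*I*pi/3)|^2 + 1*|exp(2*I*pi/3)|^2 + 1*|1|^2 + 1*|exp(-2*I*pi/3)|^2 + 1*|exp(2*I*pi/3)|^2 + 1*|1|^2 + 1*|exp(-2*I*pi/3)|^2 + 1*|exp(2*I*pi/3)|^2]
  = (1/9)[(1) + (1) + (1) + (1) + (1) + (1) + (1) + (1) + (1)] = 9/9 = 1.
(Exp terms are combined using exp(i*s)*conj(exp(i*t)) = exp(i*(s-t)), and sums of them are collapsed using the identity that for every m > 1 the m distinct m-th roots of unity sum to 0, e.g. 1 + exp(2*I*pi/3) + exp(-2*I*pi/3) = 0.)
A character is irreducible iff <chi, chi> = 1, so this representation is irreducible.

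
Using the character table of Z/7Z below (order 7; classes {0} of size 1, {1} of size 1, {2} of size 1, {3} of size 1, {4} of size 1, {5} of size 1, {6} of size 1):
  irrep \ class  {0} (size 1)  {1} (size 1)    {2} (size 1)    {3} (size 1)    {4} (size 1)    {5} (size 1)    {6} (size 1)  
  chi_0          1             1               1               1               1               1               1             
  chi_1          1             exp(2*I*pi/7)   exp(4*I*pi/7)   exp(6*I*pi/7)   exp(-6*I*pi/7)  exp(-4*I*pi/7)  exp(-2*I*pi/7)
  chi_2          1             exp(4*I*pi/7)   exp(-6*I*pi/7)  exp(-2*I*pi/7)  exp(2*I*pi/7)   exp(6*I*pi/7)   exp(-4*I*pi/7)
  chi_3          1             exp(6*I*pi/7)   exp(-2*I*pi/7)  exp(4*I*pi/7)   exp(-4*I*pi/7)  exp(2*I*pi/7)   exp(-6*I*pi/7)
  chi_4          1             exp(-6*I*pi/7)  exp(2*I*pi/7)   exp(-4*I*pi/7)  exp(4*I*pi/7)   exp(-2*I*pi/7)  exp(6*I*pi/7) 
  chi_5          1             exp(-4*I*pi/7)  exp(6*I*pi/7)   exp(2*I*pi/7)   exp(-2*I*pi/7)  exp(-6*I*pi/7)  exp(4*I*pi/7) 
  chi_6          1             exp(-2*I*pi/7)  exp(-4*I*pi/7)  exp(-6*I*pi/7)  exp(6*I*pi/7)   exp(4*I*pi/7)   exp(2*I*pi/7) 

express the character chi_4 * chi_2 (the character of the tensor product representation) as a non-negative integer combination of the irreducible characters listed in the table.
chi_4 tensor chi_2 = chi_6 (all other irreducibles have multiplicity 0).

Why: The character of a tensor product is the pointwise product (chi_4 * chi_2)(C) = chi_4(C) * chi_2(C):
  {0}: (1)*(1), {1}: (exp(-6*I*pi/7))*(exp(4*I*pi/7)), {2}: (exp(2*I*pi/7))*(exp(-6*I*pi/7)), {3}: (exp(-4*I*pi/7))*(exp(-2*I*pi/7)), {4}: (exp(4*I*pi/7))*(exp(2*I*pi/7)), {5}: (exp(-2*I*pi/7))*(exp(6*I*pi/7)), {6}: (exp(6*I*pi/7))*(exp(-4*I*pi/7))
so (chi_4 * chi_2) takes values
  {0} -> 1, {1} -> exp(-2*I*pi/7), {2} -> exp(-4*I*pi/7), {3} -> exp(-6*I*pi/7), {4} -> exp(6*I*pi/7), {5} -> exp(4*I*pi/7), {6} -> exp(2*I*pi/7).
Now take the inner product of this character with each irreducible chi from the table, <chi_4*chi_2, chi> = (1/7) sum_C |C| (chi_4*chi_2)(C) conj(chi(C)):
  <chi_4*chi_2, chi_0> = (1/7)[1*(1)*conj(1) + 1*(exp(-2*I*pi/7))*conj(1) + 1*(exp(-4*I*pi/7))*conj(1) + 1*(exp(-6*I*pi/7))*conj(1) + 1*(exp(6*I*pi/7))*conj(1) + 1*(exp(4*I*pi/7))*conj(1) + 1*(exp(2*I*pi/7))*conj(1)]
      = (1/7)[(1) + (exp(-2*I*pi/7)) + (exp(-4*I*pi/7)) + (exp(-6*I*pi/7)) + (exp(6*I*pi/7)) + (exp(4*I*pi/7)) + (exp(2*I*pi/7))] = 0/7 = 0
  <chi_4*chi_2, chi_1> = (1/7)[1*(1)*conj(1) + 1*(exp(-2*I*pi/7))*conj(exp(2*I*pi/7)) + 1*(exp(-4*I*pi/7))*conj(exp(4*I*pi/7)) + 1*(exp(-6*I*pi/7))*conj(exp(6*I*pi/7)) + 1*(exp(6*I*pi/7))*conj(exp(-6*I*pi/7)) + 1*(exp(4*I*pi/7))*conj(exp(-4*I*pi/7)) + 1*(exp(2*I*pi/7))*conj(exp(-2*I*pi/7))]
      = (1/7)[(1) + (exp(-4*I*pi/7)) + (exp(6*I*pi/7)) + (exp(2*I*pi/7)) + (exp(-2*I*pi/7)) + (exp(-6*I*pi/7)) + (exp(4*I*pi/7))] = 0/7 = 0
  <chi_4*chi_2, chi_2> = (1/7)[1*(1)*conj(1) + 1*(exp(-2*I*pi/7))*conj(exp(4*I*pi/7)) + 1*(exp(-4*I*pi/7))*conj(exp(-6*I*pi/7)) + 1*(exp(-6*I*pi/7))*conj(exp(-2*I*pi/7)) + 1*(exp(6*I*pi/7))*conj(exp(2*I*pi/7)) + 1*(exp(4*I*pi/7))*conj(exp(6*I*pi/7)) + 1*(exp(2*I*pi/7))*conj(exp(-4*I*pi/7))]
      = (1/7)[(1) + (exp(-6*I*pi/7)) + (exp(2*I*pi/7)) + (exp(-4*I*pi/7)) + (exp(4*I*pi/7)) + (exp(-2*I*pi/7)) + (exp(6*I*pi/7))] = 0/7 = 0
  <chi_4*chi_2, chi_3> = (1/7)[1*(1)*conj(1) + 1*(exp(-2*I*pi/7))*conj(exp(6*I*pi/7)) + 1*(exp(-4*I*pi/7))*conj(exp(-2*I*pi/7)) + 1*(exp(-6*I*pi/7))*conj(exp(4*I*pi/7)) + 1*(exp(6*I*pi/7))*conj(exp(-4*I*pi/7)) + 1*(exp(4*I*pi/7))*conj(exp(2*I*pi/7)) + 1*(exp(2*I*pi/7))*conj(exp(-6*I*pi/7))]
      = (1/7)[(1) + (exp(6*I*pi/7)) + (exp(-2*I*pi/7)) + (exp(4*I*pi/7)) + (exp(-4*I*pi/7)) + (exp(2*I*pi/7)) + (exp(-6*I*pi/7))] = 0/7 = 0
  <chi_4*chi_2, chi_4> = (1/7)[1*(1)*conj(1) + 1*(exp(-2*I*pi/7))*conj(exp(-6*I*pi/7)) + 1*(exp(-4*I*pi/7))*conj(exp(2*I*pi/7)) + 1*(exp(-6*I*pi/7))*conj(exp(-4*I*pi/7)) + 1*(exp(6*I*pi/7))*conj(exp(4*I*pi/7)) + 1*(exp(4*I*pi/7))*conj(exp(-2*I*pi/7)) + 1*(exp(2*I*pi/7))*conj(exp(6*I*pi/7))]
      = (1/7)[(1) + (exp(4*I*pi/7)) + (exp(-6*I*pi/7)) + (exp(-2*I*pi/7)) + (exp(2*I*pi/7)) + (exp(6*I*pi/7)) + (exp(-4*I*pi/7))] = 0/7 = 0
  <chi_4*chi_2, chi_5> = (1/7)[1*(1)*conj(1) + 1*(exp(-2*I*pi/7))*conj(exp(-4*I*pi/7)) + 1*(exp(-4*I*pi/7))*conj(exp(6*I*pi/7)) + 1*(exp(-6*I*pi/7))*conj(exp(2*I*pi/7)) + 1*(exp(6*I*pi/7))*conj(exp(-2*I*pi/7)) + 1*(exp(4*I*pi/7))*conj(exp(-6*I*pi/7)) + 1*(exp(2*I*pi/7))*conj(exp(4*I*pi/7))]
      = (1/7)[(1) + (exp(2*I*pi/7)) + (exp(4*I*pi/7)) + (exp(6*I*pi/7)) + (exp(-6*I*pi/7)) + (exp(-4*I*pi/7)) + (exp(-2*I*pi/7))] = 0/7 = 0
  <chi_4*chi_2, chi_6> = (1/7)[1*(1)*conj(1) + 1*(exp(-2*I*pi/7))*conj(exp(-2*I*pi/7)) + 1*(exp(-4*I*pi/7))*conj(exp(-4*I*pi/7)) + 1*(exp(-6*I*pi/7))*conj(exp(-6*I*pi/7)) + 1*(exp(6*I*pi/7))*conj(exp(6*I*pi/7)) + 1*(exp(4*I*pi/7))*conj(exp(4*I*pi/7)) + 1*(exp(2*I*pi/7))*conj(exp(2*I*pi/7))]
      = (1/7)[(1) + (1) + (1) + (1) + (1) + (1) + (1)] = 7/7 = 1
(Exp terms are combined using exp(i*s)*conj(exp(i*t)) = exp(i*(s-t)), and sums of them are collapsed using the identity that for every m > 1 the m distinct m-th roots of unity sum to 0, e.g. 1 + exp(2*I*pi/3) + exp(-2*I*pi/3) = 0.)
Hence the multiplicities are chi_6: 1. Dimension check: dim(chi_4)*dim(chi_2) = 1*1 = 1 and sum (mult * dim) = 1*1 = 1.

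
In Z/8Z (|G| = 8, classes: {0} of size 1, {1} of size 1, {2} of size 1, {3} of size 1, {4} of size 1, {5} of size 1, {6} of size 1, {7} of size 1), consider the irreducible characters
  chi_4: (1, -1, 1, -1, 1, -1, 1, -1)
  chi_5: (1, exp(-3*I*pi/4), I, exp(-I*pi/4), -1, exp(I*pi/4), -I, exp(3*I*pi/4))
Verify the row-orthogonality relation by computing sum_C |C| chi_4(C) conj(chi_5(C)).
Sum = 0; so <chi_4, chi_5> = 0 (distinct irreducibles are orthogonal).

Argument: Compute term by term over conjugacy classes (|C| * chi_4(C) * conj(chi_5(C))):
  1*(1)*conj(1) + 1*(-1)*conj(exp(-3*I*pi/4)) + 1*(1)*conj(I) + 1*(-1)*conj(exp(-I*pi/4)) + 1*(1)*conj(-1) + 1*(-1)*conj(exp(I*pi/4)) + 1*(1)*conj(-I) + 1*(-1)*conj(exp(3*I*pi/4))
  = (1) + (-exp(3*I*pi/4)) + (-I) + (-exp(I*pi/4)) + (-1) + (-exp(-I*pi/4)) + (I) + (-exp(-3*I*pi/4))
  = 0.
(Exp terms are combined using exp(i*s)*conj(exp(i*t)) = exp(i*(s-t)), and sums of them are collapsed using the identity that for every m > 1 the m distinct m-th roots of unity sum to 0, e.g. 1 + exp(2*I*pi/3) + exp(-2*I*pi/3) = 0.)
Dividing by |G| = 8 gives 0/8 = 0, matching the row-orthogonality relation <chi_4, chi_5> = [chi_4 = chi_5].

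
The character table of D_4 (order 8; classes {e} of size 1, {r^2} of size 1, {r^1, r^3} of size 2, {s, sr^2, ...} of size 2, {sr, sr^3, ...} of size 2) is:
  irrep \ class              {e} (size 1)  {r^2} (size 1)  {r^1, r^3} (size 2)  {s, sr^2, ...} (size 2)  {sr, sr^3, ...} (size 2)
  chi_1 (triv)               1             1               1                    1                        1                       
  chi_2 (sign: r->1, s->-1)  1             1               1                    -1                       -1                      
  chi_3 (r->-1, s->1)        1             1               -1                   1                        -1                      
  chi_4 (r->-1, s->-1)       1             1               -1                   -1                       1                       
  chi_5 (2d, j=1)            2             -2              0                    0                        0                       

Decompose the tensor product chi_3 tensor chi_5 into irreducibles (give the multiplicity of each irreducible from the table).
chi_3 tensor chi_5 = chi_5 (all other irreducibles have multiplicity 0).

Why: The character of a tensor product is the pointwise product (chi_3 * chi_5)(C) = chi_3(C) * chi_5(C):
  {e}: (1)*(2), {r^2}: (1)*(-2), {r^1, r^3}: (-1)*(0), {s, sr^2, ...}: (1)*(0), {sr, sr^3, ...}: (-1)*(0)
so (chi_3 * chi_5) takes values
  {e} -> 2, {r^2} -> -2, {r^1, r^3} -> 0, {s, sr^2, ...} -> 0, {sr, sr^3, ...} -> 0.
Now take the inner product of this character with each irreducible chi from the table, <chi_3*chi_5, chi> = (1/8) sum_C |C| (chi_3*chi_5)(C) conj(chi(C)):
  <chi_3*chi_5, chi_1> = (1/8)[1*(2)*conj(1) + 1*(-2)*conj(1) + 2*(0)*conj(1) + 2*(0)*conj(1) + 2*(0)*conj(1)]
      = (1/8)[(2) + (-2) + (0) + (0) + (0)] = 0/8 = 0
  <chi_3*chi_5, chi_2> = (1/8)[1*(2)*conj(1) + 1*(-2)*conj(1) + 2*(0)*conj(1) + 2*(0)*conj(-1) + 2*(0)*conj(-1)]
      = (1/8)[(2) + (-2) + (0) + (0) + (0)] = 0/8 = 0
  <chi_3*chi_5, chi_3> = (1/8)[1*(2)*conj(1) + 1*(-2)*conj(1) + 2*(0)*conj(-1) + 2*(0)*conj(1) + 2*(0)*conj(-1)]
      = (1/8)[(2) + (-2) + (0) + (0) + (0)] = 0/8 = 0
  <chi_3*chi_5, chi_4> = (1/8)[1*(2)*conj(1) + 1*(-2)*conj(1) + 2*(0)*conj(-1) + 2*(0)*conj(-1) + 2*(0)*conj(1)]
      = (1/8)[(2) + (-2) + (0) + (0) + (0)] = 0/8 = 0
  <chi_3*chi_5, chi_5> = (1/8)[1*(2)*conj(2) + 1*(-2)*conj(-2) + 2*(0)*conj(0) + 2*(0)*conj(0) + 2*(0)*conj(0)]
      = (1/8)[(4) + (4) + (0) + (0) + (0)] = 8/8 = 1
Hence the multiplicities are chi_5: 1. Dimension check: dim(chi_3)*dim(chi_5) = 1*2 = 2 and sum (mult * dim) = 1*2 = 2.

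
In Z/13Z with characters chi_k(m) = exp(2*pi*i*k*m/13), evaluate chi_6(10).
chi_6(10) = zeta_13^60 = exp(-10*I*pi/13)

Justification: chi_6(10) = zeta_13^(6*10) = zeta_13^60. Since zeta_13^13 = 1, this equals zeta_13^8 = exp(2*pi*i*8/13) = exp(-10*I*pi/13).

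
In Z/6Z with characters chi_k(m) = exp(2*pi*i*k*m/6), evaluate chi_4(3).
chi_4(3) = zeta_6^12 = 1

Proof sketch: chi_4(3) = zeta_6^(4*3) = zeta_6^12. Since zeta_6^6 = 1, this equals zeta_6^0 = exp(2*pi*i*0/6) = 1.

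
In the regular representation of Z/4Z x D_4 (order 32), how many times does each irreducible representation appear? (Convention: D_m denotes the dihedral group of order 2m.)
Each irreducible V_i of dimension d_i appears with multiplicity d_i, i.e. rho_reg = (direct sum over all irreducibles V_i) d_i V_i. The irreducible dimensions for Z/4Z x D_4 are 1, 1, 1, 1, 1, 1, 1, 1, 1, 1, 1, 1, 1, 1, 1, 1, 2, 2, 2, 2: 16 irreducibles of dimension 1, each with multiplicity 1; 4 irreducibles of dimension 2, each with multiplicity 2. Total dimension 16*1*1 + 4*2*2 = 32 = |G|.

Argument: General theorem: in the regular representation of a finite group G, each irreducible appears with multiplicity equal to its dimension. Check: dim(rho_reg) = sum d_i^2 = 1 + 1 + 1 + 1 + 1 + 1 + 1 + 1 + 1 + 1 + 1 + 1 + 1 + 1 + 1 + 1 + 4 + 4 + 4 + 4 = 32 = |G|.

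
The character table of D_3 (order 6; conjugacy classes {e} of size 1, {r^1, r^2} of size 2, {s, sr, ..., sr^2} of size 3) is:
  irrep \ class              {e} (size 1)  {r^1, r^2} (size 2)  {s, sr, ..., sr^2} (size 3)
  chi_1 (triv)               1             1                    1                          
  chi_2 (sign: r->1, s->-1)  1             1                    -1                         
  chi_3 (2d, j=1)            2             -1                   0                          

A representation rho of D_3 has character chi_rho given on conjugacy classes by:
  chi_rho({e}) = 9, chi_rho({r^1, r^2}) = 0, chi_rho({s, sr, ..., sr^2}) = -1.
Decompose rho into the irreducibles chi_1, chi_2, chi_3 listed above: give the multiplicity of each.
Multiplicities: chi_1: 1, chi_2: 2, chi_3: 3.

Argument: Use <chi_rho, chi> = (1/|G|) sum_C |C| * chi_rho(C) * conj(chi(C)) with |G| = 6 for each irreducible chi in the table:
  <chi_rho, chi_1> = (1/6)[1*(9)*conj(1) + 2*(0)*conj(1) + 3*(-1)*conj(1)]
      = (1/6)[(9) + (0) + (-3)] = 6/6 = 1
  <chi_rho, chi_2> = (1/6)[1*(9)*conj(1) + 2*(0)*conj(1) + 3*(-1)*conj(-1)]
      = (1/6)[(9) + (0) + (3)] = 12/6 = 2
  <chi_rho, chi_3> = (1/6)[1*(9)*conj(2) + 2*(0)*conj(-1) + 3*(-1)*conj(0)]
      = (1/6)[(18) + (0) + (0)] = 18/6 = 3
Dimension check: dim(rho) = sum (mult * dim) = 1*1 + 2*1 + 3*2 = 9 = chi_rho(e) = 9.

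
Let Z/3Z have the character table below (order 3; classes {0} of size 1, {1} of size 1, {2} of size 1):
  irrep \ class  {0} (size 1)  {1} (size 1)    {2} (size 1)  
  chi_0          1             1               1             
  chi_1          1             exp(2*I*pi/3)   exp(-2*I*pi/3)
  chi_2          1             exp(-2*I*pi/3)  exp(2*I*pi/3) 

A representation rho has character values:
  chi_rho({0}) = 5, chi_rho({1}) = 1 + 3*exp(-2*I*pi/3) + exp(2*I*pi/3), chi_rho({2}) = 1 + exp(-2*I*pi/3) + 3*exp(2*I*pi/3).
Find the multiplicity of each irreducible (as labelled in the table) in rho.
Multiplicities: chi_0: 1, chi_1: 1, chi_2: 3.

Explanation: Use <chi_rho, chi> = (1/|G|) sum_C |C| * chi_rho(C) * conj(chi(C)) with |G| = 3 for each irreducible chi in the table:
  <chi_rho, chi_0> = (1/3)[1*(5)*conj(1) + 1*(1 + 3*exp(-2*I*pi/3) + exp(2*I*pi/3))*conj(1) + 1*(1 + exp(-2*I*pi/3) + 3*exp(2*I*pi/3))*conj(1)]
      = (1/3)[(5) + (1 + 3*exp(-2*I*pi/3) + exp(2*I*pi/3)) + (1 + exp(-2*I*pi/3) + 3*exp(2*I*pi/3))] = 3/3 = 1
  <chi_rho, chi_1> = (1/3)[1*(5)*conj(1) + 1*(1 + 3*exp(-2*I*pi/3) + exp(2*I*pi/3))*conj(exp(2*I*pi/3)) + 1*(1 + exp(-2*I*pi/3) + 3*exp(2*I*pi/3))*conj(exp(-2*I*pi/3))]
      = (1/3)[(5) + (1 + exp(-2*I*pi/3) + 3*exp(2*I*pi/3)) + (1 + 3*exp(-2*I*pi/3) + exp(2*I*pi/3))] = 3/3 = 1
  <chi_rho, chi_2> = (1/3)[1*(5)*conj(1) + 1*(1 + 3*exp(-2*I*pi/3) + exp(2*I*pi/3))*conj(exp(-2*I*pi/3)) + 1*(1 + exp(-2*I*pi/3) + 3*exp(2*I*pi/3))*conj(exp(2*I*pi/3))]
      = (1/3)[(5) + (2) + (2)] = 9/3 = 3
(Exp terms are combined using exp(i*s)*conj(exp(i*t)) = exp(i*(s-t)), and sums of them are collapsed using the identity that for every m > 1 the m distinct m-th roots of unity sum to 0, e.g. 1 + exp(2*I*pi/3) + exp(-2*I*pi/3) = 0.)
Dimension check: dim(rho) = sum (mult * dim) = 1*1 + 1*1 + 3*1 = 5 = chi_rho(e) = 5.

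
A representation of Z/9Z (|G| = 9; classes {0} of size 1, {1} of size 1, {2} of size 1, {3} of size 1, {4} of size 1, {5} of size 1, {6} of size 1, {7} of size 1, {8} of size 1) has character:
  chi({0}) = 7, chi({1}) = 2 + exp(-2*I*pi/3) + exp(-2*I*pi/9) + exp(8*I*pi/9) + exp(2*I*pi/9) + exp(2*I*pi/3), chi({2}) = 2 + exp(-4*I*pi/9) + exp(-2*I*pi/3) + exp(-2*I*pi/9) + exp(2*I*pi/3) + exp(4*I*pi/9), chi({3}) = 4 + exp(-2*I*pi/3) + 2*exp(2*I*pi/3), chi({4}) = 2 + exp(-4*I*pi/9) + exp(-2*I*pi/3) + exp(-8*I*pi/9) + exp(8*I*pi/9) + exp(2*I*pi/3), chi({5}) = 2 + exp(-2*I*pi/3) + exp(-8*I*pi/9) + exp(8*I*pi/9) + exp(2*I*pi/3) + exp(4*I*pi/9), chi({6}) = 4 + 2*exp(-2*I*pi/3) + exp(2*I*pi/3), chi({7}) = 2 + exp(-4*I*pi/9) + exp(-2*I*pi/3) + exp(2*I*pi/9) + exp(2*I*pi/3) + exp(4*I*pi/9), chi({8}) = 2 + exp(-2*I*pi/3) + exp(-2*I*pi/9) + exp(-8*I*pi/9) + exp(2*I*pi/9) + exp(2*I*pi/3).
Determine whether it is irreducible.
Not irreducible (reducible): <chi, chi> = 9 > 1.

Reasoning: <chi, chi> = (1/|G|) sum_C |C| * |chi(C)|^2 = (1/9)[1*|7|^2 + 1*|2 + exp(-2*I*pi/3) + exp(-2*I*pi/9) + exp(8*I*pi/9) + exp(2*I*pi/9) + exp(2*I*pi/3)|^2 + 1*|2 + exp(-4*I*pi/9) + exp(-2*I*pi/3) + exp(-2*I*pi/9) + exp(2*I*pi/3) + exp(4*I*pi/9)|^2 + 1*|4 + exp(-2*I*pi/3) + 2*exp(2*I*pi/3)|^2 + 1*|2 + exp(-4*I*pi/9) + exp(-2*I*pi/3) + exp(-8*I*pi/9) + exp(8*I*pi/9) + exp(2*I*pi/3)|^2 + 1*|2 + exp(-2*I*pi/3) + exp(-8*I*pi/9) + exp(8*I*pi/9) + exp(2*I*pi/3) + exp(4*I*pi/9)|^2 + 1*|4 + 2*exp(-2*I*pi/3) + exp(2*I*pi/3)|^2 + 1*|2 + exp(-4*I*pi/9) + exp(-2*I*pi/3) + exp(2*I*pi/9) + exp(2*I*pi/3) + exp(4*I*pi/9)|^2 + 1*|2 + exp(-2*I*pi/3) + exp(-2*I*pi/9) + exp(-8*I*pi/9) + exp(2*I*pi/9) + exp(2*I*pi/3)|^2]
  = (1/9)[(49) + (9 + 6*exp(-2*I*pi/3) + 4*exp(-4*I*pi/9) + 5*exp(-2*I*pi/9) + 5*exp(-8*I*pi/9) + 5*exp(8*I*pi/9) + 5*exp(2*I*pi/9) + 4*exp(4*I*pi/9) + 6*exp(2*I*pi/3)) + (9 + 6*exp(-2*I*pi/3) + 5*exp(-4*I*pi/9) + 5*exp(-2*I*pi/9) + 4*exp(-8*I*pi/9) + 4*exp(8*I*pi/9) + 5*exp(2*I*pi/9) + 5*exp(4*I*pi/9) + 6*exp(2*I*pi/3)) + (7) + (9 + 6*exp(-2*I*pi/3) + 5*exp(-4*I*pi/9) + 4*exp(-2*I*pi/9) + 5*exp(-8*I*pi/9) + 5*exp(8*I*pi/9) + 4*exp(2*I*pi/9) + 5*exp(4*I*pi/9) + 6*exp(2*I*pi/3)) + (9 + 6*exp(-2*I*pi/3) + 5*exp(-4*I*pi/9) + 4*exp(-2*I*pi/9) + 5*exp(-8*I*pi/9) + 5*exp(8*I*pi/9) + 4*exp(2*I*pi/9) + 5*exp(4*I*pi/9) + 6*exp(2*I*pi/3)) + (7) + (9 + 6*exp(-2*I*pi/3) + 5*exp(-4*I*pi/9) + 5*exp(-2*I*pi/9) + 4*exp(-8*I*pi/9) + 4*exp(8*I*pi/9) + 5*exp(2*I*pi/9) + 5*exp(4*I*pi/9) + 6*exp(2*I*pi/3)) + (9 + 6*exp(-2*I*pi/3) + 4*exp(-4*I*pi/9) + 5*exp(-2*I*pi/9) + 5*exp(-8*I*pi/9) + 5*exp(8*I*pi/9) + 5*exp(2*I*pi/9) + 4*exp(4*I*pi/9) + 6*exp(2*I*pi/3))] = 81/9 = 9.
(Exp terms are combined using exp(i*s)*conj(exp(i*t)) = exp(i*(s-t)), and sums of them are collapsed using the identity that for every m > 1 the m distinct m-th roots of unity sum to 0, e.g. 1 + exp(2*I*pi/3) + exp(-2*I*pi/3) = 0.)
A character is irreducible iff <chi, chi> = 1, so this representation is reducible.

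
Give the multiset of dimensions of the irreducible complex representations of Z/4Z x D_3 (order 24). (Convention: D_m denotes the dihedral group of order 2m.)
Dimensions: 1, 1, 1, 1, 1, 1, 1, 1, 2, 2, 2, 2

Argument: There are 12 irreducibles (= number of conjugacy classes). Their dimensions d_i satisfy sum d_i^2 = |G| = 24: 1 + 1 + 1 + 1 + 1 + 1 + 1 + 1 + 4 + 4 + 4 + 4 = 24. (For the product with Z/4Z: each of the 4 1-dim characters of Z/4Z tensors with each irrep of D_3, giving 4 copies of each D_3-dimension.)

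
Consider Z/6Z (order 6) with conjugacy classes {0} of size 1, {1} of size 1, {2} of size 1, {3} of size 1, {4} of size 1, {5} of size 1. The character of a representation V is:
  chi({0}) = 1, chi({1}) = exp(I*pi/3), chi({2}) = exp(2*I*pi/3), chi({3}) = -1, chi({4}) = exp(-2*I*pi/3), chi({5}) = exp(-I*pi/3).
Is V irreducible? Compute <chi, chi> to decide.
Irreducible: <chi, chi> = 1.

Justification: <chi, chi> = (1/|G|) sum_C |C| * |chi(C)|^2 = (1/6)[1*|1|^2 + 1*|exp(I*pi/3)|^2 + 1*|exp(2*I*pi/3)|^2 + 1*|-1|^2 + 1*|exp(-2*I*pi/3)|^2 + 1*|exp(-I*pi/3)|^2]
  = (1/6)[(1) + (1) + (1) + (1) + (1) + (1)] = 6/6 = 1.
(Exp terms are combined using exp(i*s)*conj(exp(i*t)) = exp(i*(s-t)), and sums of them are collapsed using the identity that for every m > 1 the m distinct m-th roots of unity sum to 0, e.g. 1 + exp(2*I*pi/3) + exp(-2*I*pi/3) = 0.)
A character is irreducible iff <chi, chi> = 1, so this representation is irreducible.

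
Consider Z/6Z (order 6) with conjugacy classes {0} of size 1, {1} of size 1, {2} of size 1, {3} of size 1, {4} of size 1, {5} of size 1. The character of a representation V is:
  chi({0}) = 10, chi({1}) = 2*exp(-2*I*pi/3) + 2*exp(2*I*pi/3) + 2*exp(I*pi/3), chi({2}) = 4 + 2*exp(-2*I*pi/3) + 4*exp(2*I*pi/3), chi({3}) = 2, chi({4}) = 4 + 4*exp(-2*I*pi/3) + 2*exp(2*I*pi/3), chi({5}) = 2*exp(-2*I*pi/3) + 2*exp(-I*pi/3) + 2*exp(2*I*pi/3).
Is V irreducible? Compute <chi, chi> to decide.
Not irreducible (reducible): <chi, chi> = 20 > 1.

<chi, chi> = (1/|G|) sum_C |C| * |chi(C)|^2 = (1/6)[1*|10|^2 + 1*|2*exp(-2*I*pi/3) + 2*exp(2*I*pi/3) + 2*exp(I*pi/3)|^2 + 1*|4 + 2*exp(-2*I*pi/3) + 4*exp(2*I*pi/3)|^2 + 1*|2|^2 + 1*|4 + 4*exp(-2*I*pi/3) + 2*exp(2*I*pi/3)|^2 + 1*|2*exp(-2*I*pi/3) + 2*exp(-I*pi/3) + 2*exp(2*I*pi/3)|^2]
  = (1/6)[(100) + (4) + (4) + (4) + (4) + (4)] = 120/6 = 20.
(Exp terms are combined using exp(i*s)*conj(exp(i*t)) = exp(i*(s-t)), and sums of them are collapsed using the identity that for every m > 1 the m distinct m-th roots of unity sum to 0, e.g. 1 + exp(2*I*pi/3) + exp(-2*I*pi/3) = 0.)
A character is irreducible iff <chi, chi> = 1, so this representation is reducible.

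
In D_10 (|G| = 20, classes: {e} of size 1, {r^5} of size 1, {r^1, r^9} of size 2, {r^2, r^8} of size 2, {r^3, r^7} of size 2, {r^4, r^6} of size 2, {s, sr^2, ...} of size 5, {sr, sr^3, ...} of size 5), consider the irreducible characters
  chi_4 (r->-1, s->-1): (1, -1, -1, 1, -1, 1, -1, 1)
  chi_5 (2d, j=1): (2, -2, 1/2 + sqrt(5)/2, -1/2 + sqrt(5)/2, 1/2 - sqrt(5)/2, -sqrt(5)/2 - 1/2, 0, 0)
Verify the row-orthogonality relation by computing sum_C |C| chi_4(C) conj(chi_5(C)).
Sum = 0; so <chi_4, chi_5> = 0 (distinct irreducibles are orthogonal).

Details: Compute term by term over conjugacy classes (|C| * chi_4(C) * conj(chi_5(C))):
  1*(1)*conj(2) + 1*(-1)*conj(-2) + 2*(-1)*conj(1/2 + sqrt(5)/2) + 2*(1)*conj(-1/2 + sqrt(5)/2) + 2*(-1)*conj(1/2 - sqrt(5)/2) + 2*(1)*conj(-sqrt(5)/2 - 1/2) + 5*(-1)*conj(0) + 5*(1)*conj(0)
  = (2) + (2) + (-sqrt(5) - 1) + (-1 + sqrt(5)) + (-1 + sqrt(5)) + (-sqrt(5) - 1) + (0) + (0)
  = 0.
Dividing by |G| = 20 gives 0/20 = 0, matching the row-orthogonality relation <chi_4, chi_5> = [chi_4 = chi_5].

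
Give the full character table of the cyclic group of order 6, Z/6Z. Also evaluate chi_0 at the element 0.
Character table of Z/6Z (irreps indexed chi_0,...,chi_5 with chi_k(m) = zeta_6^(k*m), zeta_6 = exp(2*pi*i/6)):
  irrep \ class  {0} (size 1)  {1} (size 1)    {2} (size 1)    {3} (size 1)  {4} (size 1)    {5} (size 1)  
  chi_0          1             1               1               1             1               1             
  chi_1          1             exp(I*pi/3)     exp(2*I*pi/3)   -1            exp(-2*I*pi/3)  exp(-I*pi/3)  
  chi_2          1             exp(2*I*pi/3)   exp(-2*I*pi/3)  1             exp(2*I*pi/3)   exp(-2*I*pi/3)
  chi_3          1             -1              1               -1            1               -1            
  chi_4          1             exp(-2*I*pi/3)  exp(2*I*pi/3)   1             exp(-2*I*pi/3)  exp(2*I*pi/3) 
  chi_5          1             exp(-I*pi/3)    exp(-2*I*pi/3)  -1            exp(2*I*pi/3)   exp(I*pi/3)   

Spot check: chi_0(0) = zeta_6^(0*0) = zeta_6^0 = 1.

Argument: Z/6Z is abelian, so all 6 irreducible complex representations are 1-dimensional. They are given by chi_k(m) = zeta_6^(k*m) for k = 0,...,5. Row orthogonality: sum_m chi_k(m) conj(chi_l(m)) = 6 * [k = l].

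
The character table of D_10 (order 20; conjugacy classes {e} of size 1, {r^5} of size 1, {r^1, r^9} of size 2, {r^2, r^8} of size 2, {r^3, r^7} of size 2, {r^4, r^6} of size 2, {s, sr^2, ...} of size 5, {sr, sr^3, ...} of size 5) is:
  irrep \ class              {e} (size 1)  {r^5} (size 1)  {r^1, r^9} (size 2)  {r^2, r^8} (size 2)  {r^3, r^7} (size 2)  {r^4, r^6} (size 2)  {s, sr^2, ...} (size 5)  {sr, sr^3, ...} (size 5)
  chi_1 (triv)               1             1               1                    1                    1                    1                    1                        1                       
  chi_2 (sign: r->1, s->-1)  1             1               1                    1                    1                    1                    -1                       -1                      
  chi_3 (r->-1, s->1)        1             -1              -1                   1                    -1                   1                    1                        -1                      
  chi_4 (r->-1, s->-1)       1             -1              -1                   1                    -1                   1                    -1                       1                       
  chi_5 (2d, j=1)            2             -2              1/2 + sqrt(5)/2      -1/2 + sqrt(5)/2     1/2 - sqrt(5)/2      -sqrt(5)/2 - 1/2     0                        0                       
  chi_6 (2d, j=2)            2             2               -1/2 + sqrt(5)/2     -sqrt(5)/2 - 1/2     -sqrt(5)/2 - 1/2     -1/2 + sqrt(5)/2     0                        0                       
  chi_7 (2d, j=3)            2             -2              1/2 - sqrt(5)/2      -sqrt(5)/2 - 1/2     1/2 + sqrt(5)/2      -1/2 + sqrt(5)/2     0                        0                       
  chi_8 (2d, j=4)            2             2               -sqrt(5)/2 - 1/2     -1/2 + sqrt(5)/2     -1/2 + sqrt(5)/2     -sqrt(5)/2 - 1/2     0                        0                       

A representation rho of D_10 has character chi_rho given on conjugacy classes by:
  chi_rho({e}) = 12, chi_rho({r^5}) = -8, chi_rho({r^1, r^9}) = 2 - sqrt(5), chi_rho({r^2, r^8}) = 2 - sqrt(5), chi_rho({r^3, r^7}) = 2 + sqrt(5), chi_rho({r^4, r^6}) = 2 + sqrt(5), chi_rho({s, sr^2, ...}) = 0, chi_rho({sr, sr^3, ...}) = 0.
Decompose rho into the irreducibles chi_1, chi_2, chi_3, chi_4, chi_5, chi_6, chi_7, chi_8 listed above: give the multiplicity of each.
Multiplicities: chi_1: 1, chi_2: 1, chi_3: 1, chi_4: 1, chi_5: 1, chi_6: 0, chi_7: 3, chi_8: 0.

Explanation: Use <chi_rho, chi> = (1/|G|) sum_C |C| * chi_rho(C) * conj(chi(C)) with |G| = 20 for each irreducible chi in the table:
  <chi_rho, chi_1> = (1/20)[1*(12)*conj(1) + 1*(-8)*conj(1) + 2*(2 - sqrt(5))*conj(1) + 2*(2 - sqrt(5))*conj(1) + 2*(2 + sqrt(5))*conj(1) + 2*(2 + sqrt(5))*conj(1) + 5*(0)*conj(1) + 5*(0)*conj(1)]
      = (1/20)[(12) + (-8) + (4 - 2*sqrt(5)) + (4 - 2*sqrt(5)) + (4 + 2*sqrt(5)) + (4 + 2*sqrt(5)) + (0) + (0)] = 20/20 = 1
  <chi_rho, chi_2> = (1/20)[1*(12)*conj(1) + 1*(-8)*conj(1) + 2*(2 - sqrt(5))*conj(1) + 2*(2 - sqrt(5))*conj(1) + 2*(2 + sqrt(5))*conj(1) + 2*(2 + sqrt(5))*conj(1) + 5*(0)*conj(-1) + 5*(0)*conj(-1)]
      = (1/20)[(12) + (-8) + (4 - 2*sqrt(5)) + (4 - 2*sqrt(5)) + (4 + 2*sqrt(5)) + (4 + 2*sqrt(5)) + (0) + (0)] = 20/20 = 1
  <chi_rho, chi_3> = (1/20)[1*(12)*conj(1) + 1*(-8)*conj(-1) + 2*(2 - sqrt(5))*conj(-1) + 2*(2 - sqrt(5))*conj(1) + 2*(2 + sqrt(5))*conj(-1) + 2*(2 + sqrt(5))*conj(1) + 5*(0)*conj(1) + 5*(0)*conj(-1)]
      = (1/20)[(12) + (8) + (-4 + 2*sqrt(5)) + (4 - 2*sqrt(5)) + (-2*sqrt(5) - 4) + (4 + 2*sqrt(5)) + (0) + (0)] = 20/20 = 1
  <chi_rho, chi_4> = (1/20)[1*(12)*conj(1) + 1*(-8)*conj(-1) + 2*(2 - sqrt(5))*conj(-1) + 2*(2 - sqrt(5))*conj(1) + 2*(2 + sqrt(5))*conj(-1) + 2*(2 + sqrt(5))*conj(1) + 5*(0)*conj(-1) + 5*(0)*conj(1)]
      = (1/20)[(12) + (8) + (-4 + 2*sqrt(5)) + (4 - 2*sqrt(5)) + (-2*sqrt(5) - 4) + (4 + 2*sqrt(5)) + (0) + (0)] = 20/20 = 1
  <chi_rho, chi_5> = (1/20)[1*(12)*conj(2) + 1*(-8)*conj(-2) + 2*(2 - sqrt(5))*conj(1/2 + sqrt(5)/2) + 2*(2 - sqrt(5))*conj(-1/2 + sqrt(5)/2) + 2*(2 + sqrt(5))*conj(1/2 - sqrt(5)/2) + 2*(2 + sqrt(5))*conj(-sqrt(5)/2 - 1/2) + 5*(0)*conj(0) + 5*(0)*conj(0)]
      = (1/20)[(24) + (16) + (-3 + sqrt(5)) + (-7 + 3*sqrt(5)) + (-3 - sqrt(5)) + (-7 - 3*sqrt(5)) + (0) + (0)] = 20/20 = 1
  <chi_rho, chi_6> = (1/20)[1*(12)*conj(2) + 1*(-8)*conj(2) + 2*(2 - sqrt(5))*conj(-1/2 + sqrt(5)/2) + 2*(2 - sqrt(5))*conj(-sqrt(5)/2 - 1/2) + 2*(2 + sqrt(5))*conj(-sqrt(5)/2 - 1/2) + 2*(2 + sqrt(5))*conj(-1/2 + sqrt(5)/2) + 5*(0)*conj(0) + 5*(0)*conj(0)]
      = (1/20)[(24) + (-16) + (-7 + 3*sqrt(5)) + (3 - sqrt(5)) + (-7 - 3*sqrt(5)) + (sqrt(5) + 3) + (0) + (0)] = 0/20 = 0
  <chi_rho, chi_7> = (1/20)[1*(12)*conj(2) + 1*(-8)*conj(-2) + 2*(2 - sqrt(5))*conj(1/2 - sqrt(5)/2) + 2*(2 - sqrt(5))*conj(-sqrt(5)/2 - 1/2) + 2*(2 + sqrt(5))*conj(1/2 + sqrt(5)/2) + 2*(2 + sqrt(5))*conj(-1/2 + sqrt(5)/2) + 5*(0)*conj(0) + 5*(0)*conj(0)]
      = (1/20)[(24) + (16) + (7 - 3*sqrt(5)) + (3 - sqrt(5)) + (3*sqrt(5) + 7) + (sqrt(5) + 3) + (0) + (0)] = 60/20 = 3
  <chi_rho, chi_8> = (1/20)[1*(12)*conj(2) + 1*(-8)*conj(2) + 2*(2 - sqrt(5))*conj(-sqrt(5)/2 - 1/2) + 2*(2 - sqrt(5))*conj(-1/2 + sqrt(5)/2) + 2*(2 + sqrt(5))*conj(-1/2 + sqrt(5)/2) + 2*(2 + sqrt(5))*conj(-sqrt(5)/2 - 1/2) + 5*(0)*conj(0) + 5*(0)*conj(0)]
      = (1/20)[(24) + (-16) + (3 - sqrt(5)) + (-7 + 3*sqrt(5)) + (sqrt(5) + 3) + (-7 - 3*sqrt(5)) + (0) + (0)] = 0/20 = 0
Dimension check: dim(rho) = sum (mult * dim) = 1*1 + 1*1 + 1*1 + 1*1 + 1*2 + 0*2 + 3*2 + 0*2 = 12 = chi_rho(e) = 12.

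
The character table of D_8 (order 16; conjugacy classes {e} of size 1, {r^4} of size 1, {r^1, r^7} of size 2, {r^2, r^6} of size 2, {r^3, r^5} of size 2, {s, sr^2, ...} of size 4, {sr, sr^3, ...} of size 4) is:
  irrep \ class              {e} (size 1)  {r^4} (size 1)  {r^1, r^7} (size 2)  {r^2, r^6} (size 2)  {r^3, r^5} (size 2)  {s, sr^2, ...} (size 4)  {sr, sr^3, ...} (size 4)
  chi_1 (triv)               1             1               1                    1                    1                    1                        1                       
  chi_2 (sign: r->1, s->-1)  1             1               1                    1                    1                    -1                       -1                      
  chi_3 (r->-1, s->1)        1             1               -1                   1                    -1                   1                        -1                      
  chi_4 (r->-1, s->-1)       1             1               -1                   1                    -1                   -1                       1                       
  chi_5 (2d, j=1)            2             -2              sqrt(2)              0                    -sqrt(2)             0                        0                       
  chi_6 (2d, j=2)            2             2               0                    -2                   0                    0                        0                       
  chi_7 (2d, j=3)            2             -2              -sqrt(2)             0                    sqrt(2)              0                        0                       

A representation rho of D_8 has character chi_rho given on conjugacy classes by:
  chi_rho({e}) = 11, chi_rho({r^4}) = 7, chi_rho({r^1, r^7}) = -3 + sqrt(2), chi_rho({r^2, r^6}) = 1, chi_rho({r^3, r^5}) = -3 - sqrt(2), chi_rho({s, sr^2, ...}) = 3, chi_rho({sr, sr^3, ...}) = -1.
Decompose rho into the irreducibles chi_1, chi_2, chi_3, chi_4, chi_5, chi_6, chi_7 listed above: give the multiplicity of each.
Multiplicities: chi_1: 1, chi_2: 0, chi_3: 3, chi_4: 1, chi_5: 1, chi_6: 2, chi_7: 0.

Derivation: Use <chi_rho, chi> = (1/|G|) sum_C |C| * chi_rho(C) * conj(chi(C)) with |G| = 16 for each irreducible chi in the table:
  <chi_rho, chi_1> = (1/16)[1*(11)*conj(1) + 1*(7)*conj(1) + 2*(-3 + sqrt(2))*conj(1) + 2*(1)*conj(1) + 2*(-3 - sqrt(2))*conj(1) + 4*(3)*conj(1) + 4*(-1)*conj(1)]
      = (1/16)[(11) + (7) + (-6 + 2*sqrt(2)) + (2) + (-6 - 2*sqrt(2)) + (12) + (-4)] = 16/16 = 1
  <chi_rho, chi_2> = (1/16)[1*(11)*conj(1) + 1*(7)*conj(1) + 2*(-3 + sqrt(2))*conj(1) + 2*(1)*conj(1) + 2*(-3 - sqrt(2))*conj(1) + 4*(3)*conj(-1) + 4*(-1)*conj(-1)]
      = (1/16)[(11) + (7) + (-6 + 2*sqrt(2)) + (2) + (-6 - 2*sqrt(2)) + (-12) + (4)] = 0/16 = 0
  <chi_rho, chi_3> = (1/16)[1*(11)*conj(1) + 1*(7)*conj(1) + 2*(-3 + sqrt(2))*conj(-1) + 2*(1)*conj(1) + 2*(-3 - sqrt(2))*conj(-1) + 4*(3)*conj(1) + 4*(-1)*conj(-1)]
      = (1/16)[(11) + (7) + (6 - 2*sqrt(2)) + (2) + (2*sqrt(2) + 6) + (12) + (4)] = 48/16 = 3
  <chi_rho, chi_4> = (1/16)[1*(11)*conj(1) + 1*(7)*conj(1) + 2*(-3 + sqrt(2))*conj(-1) + 2*(1)*conj(1) + 2*(-3 - sqrt(2))*conj(-1) + 4*(3)*conj(-1) + 4*(-1)*conj(1)]
      = (1/16)[(11) + (7) + (6 - 2*sqrt(2)) + (2) + (2*sqrt(2) + 6) + (-12) + (-4)] = 16/16 = 1
  <chi_rho, chi_5> = (1/16)[1*(11)*conj(2) + 1*(7)*conj(-2) + 2*(-3 + sqrt(2))*conj(sqrt(2)) + 2*(1)*conj(0) + 2*(-3 - sqrt(2))*conj(-sqrt(2)) + 4*(3)*conj(0) + 4*(-1)*conj(0)]
      = (1/16)[(22) + (-14) + (4 - 6*sqrt(2)) + (0) + (4 + 6*sqrt(2)) + (0) + (0)] = 16/16 = 1
  <chi_rho, chi_6> = (1/16)[1*(11)*conj(2) + 1*(7)*conj(2) + 2*(-3 + sqrt(2))*conj(0) + 2*(1)*conj(-2) + 2*(-3 - sqrt(2))*conj(0) + 4*(3)*conj(0) + 4*(-1)*conj(0)]
      = (1/16)[(22) + (14) + (0) + (-4) + (0) + (0) + (0)] = 32/16 = 2
  <chi_rho, chi_7> = (1/16)[1*(11)*conj(2) + 1*(7)*conj(-2) + 2*(-3 + sqrt(2))*conj(-sqrt(2)) + 2*(1)*conj(0) + 2*(-3 - sqrt(2))*conj(sqrt(2)) + 4*(3)*conj(0) + 4*(-1)*conj(0)]
      = (1/16)[(22) + (-14) + (-4 + 6*sqrt(2)) + (0) + (-6*sqrt(2) - 4) + (0) + (0)] = 0/16 = 0
Dimension check: dim(rho) = sum (mult * dim) = 1*1 + 0*1 + 3*1 + 1*1 + 1*2 + 2*2 + 0*2 = 11 = chi_rho(e) = 11.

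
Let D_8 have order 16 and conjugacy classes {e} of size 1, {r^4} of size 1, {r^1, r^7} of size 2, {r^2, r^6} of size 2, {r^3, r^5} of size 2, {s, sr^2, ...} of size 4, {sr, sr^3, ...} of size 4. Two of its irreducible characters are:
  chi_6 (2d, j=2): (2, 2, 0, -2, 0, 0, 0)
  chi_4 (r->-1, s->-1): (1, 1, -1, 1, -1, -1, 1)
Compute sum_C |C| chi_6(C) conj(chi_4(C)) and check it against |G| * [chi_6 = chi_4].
Sum = 0; so <chi_6, chi_4> = 0 (distinct irreducibles are orthogonal).

Explanation: Compute term by term over conjugacy classes (|C| * chi_6(C) * conj(chi_4(C))):
  1*(2)*conj(1) + 1*(2)*conj(1) + 2*(0)*conj(-1) + 2*(-2)*conj(1) + 2*(0)*conj(-1) + 4*(0)*conj(-1) + 4*(0)*conj(1)
  = (2) + (2) + (0) + (-4) + (0) + (0) + (0)
  = 0.
Dividing by |G| = 16 gives 0/16 = 0, matching the row-orthogonality relation <chi_6, chi_4> = [chi_6 = chi_4].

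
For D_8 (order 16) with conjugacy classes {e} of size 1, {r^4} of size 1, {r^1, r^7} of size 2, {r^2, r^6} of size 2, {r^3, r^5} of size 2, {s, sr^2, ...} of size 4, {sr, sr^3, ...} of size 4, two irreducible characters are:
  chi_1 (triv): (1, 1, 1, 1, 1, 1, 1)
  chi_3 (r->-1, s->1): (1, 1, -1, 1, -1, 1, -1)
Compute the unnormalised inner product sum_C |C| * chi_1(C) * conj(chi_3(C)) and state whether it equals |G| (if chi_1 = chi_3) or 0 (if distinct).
Sum = 0; so <chi_1, chi_3> = 0 (distinct irreducibles are orthogonal).

Why: Compute term by term over conjugacy classes (|C| * chi_1(C) * conj(chi_3(C))):
  1*(1)*conj(1) + 1*(1)*conj(1) + 2*(1)*conj(-1) + 2*(1)*conj(1) + 2*(1)*conj(-1) + 4*(1)*conj(1) + 4*(1)*conj(-1)
  = (1) + (1) + (-2) + (2) + (-2) + (4) + (-4)
  = 0.
Dividing by |G| = 16 gives 0/16 = 0, matching the row-orthogonality relation <chi_1, chi_3> = [chi_1 = chi_3].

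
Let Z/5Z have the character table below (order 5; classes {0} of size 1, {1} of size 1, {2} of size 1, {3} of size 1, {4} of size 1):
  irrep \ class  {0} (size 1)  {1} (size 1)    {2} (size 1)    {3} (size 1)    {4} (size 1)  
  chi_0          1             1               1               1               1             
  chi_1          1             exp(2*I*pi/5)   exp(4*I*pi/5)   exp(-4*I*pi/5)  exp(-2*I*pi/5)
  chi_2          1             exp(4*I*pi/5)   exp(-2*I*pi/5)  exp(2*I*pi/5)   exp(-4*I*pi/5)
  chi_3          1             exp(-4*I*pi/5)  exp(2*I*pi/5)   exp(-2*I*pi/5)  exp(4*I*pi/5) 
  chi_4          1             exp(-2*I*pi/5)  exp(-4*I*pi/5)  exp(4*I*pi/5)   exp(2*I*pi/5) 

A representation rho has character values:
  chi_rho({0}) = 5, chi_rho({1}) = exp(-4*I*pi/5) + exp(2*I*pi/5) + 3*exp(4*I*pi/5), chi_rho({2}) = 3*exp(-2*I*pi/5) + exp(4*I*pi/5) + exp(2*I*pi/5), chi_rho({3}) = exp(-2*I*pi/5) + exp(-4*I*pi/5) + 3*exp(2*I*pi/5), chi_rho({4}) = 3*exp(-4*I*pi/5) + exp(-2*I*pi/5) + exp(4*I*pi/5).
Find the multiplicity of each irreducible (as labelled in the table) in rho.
Multiplicities: chi_0: 0, chi_1: 1, chi_2: 3, chi_3: 1, chi_4: 0.

Solution. Use <chi_rho, chi> = (1/|G|) sum_C |C| * chi_rho(C) * conj(chi(C)) with |G| = 5 for each irreducible chi in the table:
  <chi_rho, chi_0> = (1/5)[1*(5)*conj(1) + 1*(exp(-4*I*pi/5) + exp(2*I*pi/5) + 3*exp(4*I*pi/5))*conj(1) + 1*(3*exp(-2*I*pi/5) + exp(4*I*pi/5) + exp(2*I*pi/5))*conj(1) + 1*(exp(-2*I*pi/5) + exp(-4*I*pi/5) + 3*exp(2*I*pi/5))*conj(1) + 1*(3*exp(-4*I*pi/5) + exp(-2*I*pi/5) + exp(4*I*pi/5))*conj(1)]
      = (1/5)[(5) + (exp(-4*I*pi/5) + exp(2*I*pi/5) + 3*exp(4*I*pi/5)) + (3*exp(-2*I*pi/5) + exp(4*I*pi/5) + exp(2*I*pi/5)) + (exp(-2*I*pi/5) + exp(-4*I*pi/5) + 3*exp(2*I*pi/5)) + (3*exp(-4*I*pi/5) + exp(-2*I*pi/5) + exp(4*I*pi/5))] = 0/5 = 0
  <chi_rho, chi_1> = (1/5)[1*(5)*conj(1) + 1*(exp(-4*I*pi/5) + exp(2*I*pi/5) + 3*exp(4*I*pi/5))*conj(exp(2*I*pi/5)) + 1*(3*exp(-2*I*pi/5) + exp(4*I*pi/5) + exp(2*I*pi/5))*conj(exp(4*I*pi/5)) + 1*(exp(-2*I*pi/5) + exp(-4*I*pi/5) + 3*exp(2*I*pi/5))*conj(exp(-4*I*pi/5)) + 1*(3*exp(-4*I*pi/5) + exp(-2*I*pi/5) + exp(4*I*pi/5))*conj(exp(-2*I*pi/5))]
      = (1/5)[(5) + (1 + exp(4*I*pi/5) + 3*exp(2*I*pi/5)) + (1 + exp(-2*I*pi/5) + 3*exp(4*I*pi/5)) + (1 + 3*exp(-4*I*pi/5) + exp(2*I*pi/5)) + (1 + 3*exp(-2*I*pi/5) + exp(-4*I*pi/5))] = 5/5 = 1
  <chi_rho, chi_2> = (1/5)[1*(5)*conj(1) + 1*(exp(-4*I*pi/5) + exp(2*I*pi/5) + 3*exp(4*I*pi/5))*conj(exp(4*I*pi/5)) + 1*(3*exp(-2*I*pi/5) + exp(4*I*pi/5) + exp(2*I*pi/5))*conj(exp(-2*I*pi/5)) + 1*(exp(-2*I*pi/5) + exp(-4*I*pi/5) + 3*exp(2*I*pi/5))*conj(exp(2*I*pi/5)) + 1*(3*exp(-4*I*pi/5) + exp(-2*I*pi/5) + exp(4*I*pi/5))*conj(exp(-4*I*pi/5))]
      = (1/5)[(5) + (3 + exp(-2*I*pi/5) + exp(2*I*pi/5)) + (3 + exp(-4*I*pi/5) + exp(4*I*pi/5)) + (3 + exp(-4*I*pi/5) + exp(4*I*pi/5)) + (3 + exp(-2*I*pi/5) + exp(2*I*pi/5))] = 15/5 = 3
  <chi_rho, chi_3> = (1/5)[1*(5)*conj(1) + 1*(exp(-4*I*pi/5) + exp(2*I*pi/5) + 3*exp(4*I*pi/5))*conj(exp(-4*I*pi/5)) + 1*(3*exp(-2*I*pi/5) + exp(4*I*pi/5) + exp(2*I*pi/5))*conj(exp(2*I*pi/5)) + 1*(exp(-2*I*pi/5) + exp(-4*I*pi/5) + 3*exp(2*I*pi/5))*conj(exp(-2*I*pi/5)) + 1*(3*exp(-4*I*pi/5) + exp(-2*I*pi/5) + exp(4*I*pi/5))*conj(exp(4*I*pi/5))]
      = (1/5)[(5) + (1 + 3*exp(-2*I*pi/5) + exp(-4*I*pi/5)) + (1 + 3*exp(-4*I*pi/5) + exp(2*I*pi/5)) + (1 + exp(-2*I*pi/5) + 3*exp(4*I*pi/5)) + (1 + exp(4*I*pi/5) + 3*exp(2*I*pi/5))] = 5/5 = 1
  <chi_rho, chi_4> = (1/5)[1*(5)*conj(1) + 1*(exp(-4*I*pi/5) + exp(2*I*pi/5) + 3*exp(4*I*pi/5))*conj(exp(-2*I*pi/5)) + 1*(3*exp(-2*I*pi/5) + exp(4*I*pi/5) + exp(2*I*pi/5))*conj(exp(-4*I*pi/5)) + 1*(exp(-2*I*pi/5) + exp(-4*I*pi/5) + 3*exp(2*I*pi/5))*conj(exp(4*I*pi/5)) + 1*(3*exp(-4*I*pi/5) + exp(-2*I*pi/5) + exp(4*I*pi/5))*conj(exp(2*I*pi/5))]
      = (1/5)[(5) + (3*exp(-4*I*pi/5) + exp(-2*I*pi/5) + exp(4*I*pi/5)) + (exp(-2*I*pi/5) + exp(-4*I*pi/5) + 3*exp(2*I*pi/5)) + (3*exp(-2*I*pi/5) + exp(4*I*pi/5) + exp(2*I*pi/5)) + (exp(-4*I*pi/5) + exp(2*I*pi/5) + 3*exp(4*I*pi/5))] = 0/5 = 0
(Exp terms are combined using exp(i*s)*conj(exp(i*t)) = exp(i*(s-t)), and sums of them are collapsed using the identity that for every m > 1 the m distinct m-th roots of unity sum to 0, e.g. 1 + exp(2*I*pi/3) + exp(-2*I*pi/3) = 0.)
Dimension check: dim(rho) = sum (mult * dim) = 0*1 + 1*1 + 3*1 + 1*1 + 0*1 = 5 = chi_rho(e) = 5.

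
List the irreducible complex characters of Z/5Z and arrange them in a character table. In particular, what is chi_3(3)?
Character table of Z/5Z (irreps indexed chi_0,...,chi_4 with chi_k(m) = zeta_5^(k*m), zeta_5 = exp(2*pi*i/5)):
  irrep \ class  {0} (size 1)  {1} (size 1)    {2} (size 1)    {3} (size 1)    {4} (size 1)  
  chi_0          1             1               1               1               1             
  chi_1          1             exp(2*I*pi/5)   exp(4*I*pi/5)   exp(-4*I*pi/5)  exp(-2*I*pi/5)
  chi_2          1             exp(4*I*pi/5)   exp(-2*I*pi/5)  exp(2*I*pi/5)   exp(-4*I*pi/5)
  chi_3          1             exp(-4*I*pi/5)  exp(2*I*pi/5)   exp(-2*I*pi/5)  exp(4*I*pi/5) 
  chi_4          1             exp(-2*I*pi/5)  exp(-4*I*pi/5)  exp(4*I*pi/5)   exp(2*I*pi/5) 

Spot check: chi_3(3) = zeta_5^(3*3) = zeta_5^9 = exp(-2*I*pi/5).

Reasoning: Z/5Z is abelian, so all 5 irreducible complex representations are 1-dimensional. They are given by chi_k(m) = zeta_5^(k*m) for k = 0,...,4. Row orthogonality: sum_m chi_k(m) conj(chi_l(m)) = 5 * [k = l].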